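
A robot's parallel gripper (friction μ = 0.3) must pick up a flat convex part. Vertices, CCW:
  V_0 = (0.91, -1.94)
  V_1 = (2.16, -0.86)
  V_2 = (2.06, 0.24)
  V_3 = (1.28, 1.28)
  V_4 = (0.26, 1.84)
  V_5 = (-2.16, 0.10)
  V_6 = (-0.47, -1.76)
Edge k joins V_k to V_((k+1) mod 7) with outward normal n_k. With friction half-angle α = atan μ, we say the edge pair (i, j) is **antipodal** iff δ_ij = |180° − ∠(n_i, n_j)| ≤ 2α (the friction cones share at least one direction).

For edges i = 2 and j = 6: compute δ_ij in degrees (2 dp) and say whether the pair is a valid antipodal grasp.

δ = 45.70°, invalid

α = atan 0.3 = 16.70°;  2α = 33.40°
edge 2: e_2 = (-0.78, +1.04);  n_2 = (+0.8000, +0.6000)
edge 6: e_6 = (+1.38, -0.18);  n_6 = (-0.1293, -0.9916)
∠(n_2, n_6) = 134.30°
δ = |180° − 134.30°| = 45.70°
45.70° > 2α = 33.40°  →  invalid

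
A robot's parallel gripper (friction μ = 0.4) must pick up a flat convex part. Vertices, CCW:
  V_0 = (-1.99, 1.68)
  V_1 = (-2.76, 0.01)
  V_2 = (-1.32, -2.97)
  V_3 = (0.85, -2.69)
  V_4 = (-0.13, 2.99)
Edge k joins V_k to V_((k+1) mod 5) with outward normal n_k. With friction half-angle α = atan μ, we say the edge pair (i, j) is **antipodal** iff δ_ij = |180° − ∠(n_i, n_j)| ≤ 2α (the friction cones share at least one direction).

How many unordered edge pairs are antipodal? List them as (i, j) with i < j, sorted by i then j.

count = 3; pairs: (0,3), (1,3), (2,4)

α = atan 0.4 = 21.80°;  2α = 43.60°
n_0 = (-0.9081, +0.4187)
n_1 = (-0.9004, -0.4351)
n_2 = (+0.1280, -0.9918)
n_3 = (+0.9854, +0.1700)
n_4 = (-0.5758, +0.8176)
  (0,1): δ = 129.46°  ·
  (0,2): δ = 57.89°  ·
  (0,3): δ = 34.54°  ✓
  (0,4): δ = 149.91°  ·
  (1,2): δ = 108.44°  ·
  (1,3): δ = 16.00°  ✓
  (1,4): δ = 99.37°  ·
  (2,3): δ = 87.56°  ·
  (2,4): δ = 27.80°  ✓
  (3,4): δ = 64.63°  ·
antipodal pairs: 3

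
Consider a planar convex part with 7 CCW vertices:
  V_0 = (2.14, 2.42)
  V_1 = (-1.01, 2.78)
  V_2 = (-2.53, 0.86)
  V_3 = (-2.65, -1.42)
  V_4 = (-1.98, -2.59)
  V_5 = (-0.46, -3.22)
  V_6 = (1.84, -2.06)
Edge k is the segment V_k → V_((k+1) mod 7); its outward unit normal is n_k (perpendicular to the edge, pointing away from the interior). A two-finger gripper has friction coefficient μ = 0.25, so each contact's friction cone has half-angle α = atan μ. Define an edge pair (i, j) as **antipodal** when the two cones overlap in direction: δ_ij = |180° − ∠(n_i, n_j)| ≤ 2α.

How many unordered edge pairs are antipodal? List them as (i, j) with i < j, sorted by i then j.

α = atan 0.25 = 14.04°;  2α = 28.07°
n_0 = (+0.1135, +0.9935)
n_1 = (-0.7840, +0.6207)
n_2 = (-0.9986, +0.0526)
n_3 = (-0.8678, -0.4969)
n_4 = (-0.3829, -0.9238)
n_5 = (+0.4503, -0.8929)
n_6 = (+0.9978, -0.0668)
  (0,1): δ = 121.85°  ·
  (0,2): δ = 86.49°  ·
  (0,3): δ = 53.68°  ·
  (0,4): δ = 15.99°  ✓
  (0,5): δ = 33.28°  ·
  (0,6): δ = 92.69°  ·
  (1,2): δ = 144.65°  ·
  (1,3): δ = 111.83°  ·
  (1,4): δ = 74.15°  ·
  (1,5): δ = 24.87°  ✓
  (1,6): δ = 34.54°  ·
  (2,3): δ = 147.19°  ·
  (2,4): δ = 109.50°  ·
  (2,5): δ = 60.22°  ·
  (2,6): δ = 0.82°  ✓
  (3,4): δ = 142.31°  ·
  (3,5): δ = 93.03°  ·
  (3,6): δ = 33.63°  ·
  (4,5): δ = 130.72°  ·
  (4,6): δ = 71.32°  ·
  (5,6): δ = 120.60°  ·
antipodal pairs: 3

count = 3; pairs: (0,4), (1,5), (2,6)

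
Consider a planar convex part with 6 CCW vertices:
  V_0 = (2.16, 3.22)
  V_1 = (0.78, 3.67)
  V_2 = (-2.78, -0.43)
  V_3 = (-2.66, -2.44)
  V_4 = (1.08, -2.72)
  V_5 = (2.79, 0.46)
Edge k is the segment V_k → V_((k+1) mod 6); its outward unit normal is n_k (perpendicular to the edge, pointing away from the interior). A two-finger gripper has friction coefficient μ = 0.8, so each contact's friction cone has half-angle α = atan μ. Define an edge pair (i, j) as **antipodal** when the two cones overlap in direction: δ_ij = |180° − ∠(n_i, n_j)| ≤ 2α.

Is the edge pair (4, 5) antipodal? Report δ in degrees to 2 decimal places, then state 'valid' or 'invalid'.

δ = 138.87°, invalid

α = atan 0.8 = 38.66°;  2α = 77.32°
edge 4: e_4 = (+1.71, +3.18);  n_4 = (+0.8807, -0.4736)
edge 5: e_5 = (-0.63, +2.76);  n_5 = (+0.9749, +0.2225)
∠(n_4, n_5) = 41.13°
δ = |180° − 41.13°| = 138.87°
138.87° > 2α = 77.32°  →  invalid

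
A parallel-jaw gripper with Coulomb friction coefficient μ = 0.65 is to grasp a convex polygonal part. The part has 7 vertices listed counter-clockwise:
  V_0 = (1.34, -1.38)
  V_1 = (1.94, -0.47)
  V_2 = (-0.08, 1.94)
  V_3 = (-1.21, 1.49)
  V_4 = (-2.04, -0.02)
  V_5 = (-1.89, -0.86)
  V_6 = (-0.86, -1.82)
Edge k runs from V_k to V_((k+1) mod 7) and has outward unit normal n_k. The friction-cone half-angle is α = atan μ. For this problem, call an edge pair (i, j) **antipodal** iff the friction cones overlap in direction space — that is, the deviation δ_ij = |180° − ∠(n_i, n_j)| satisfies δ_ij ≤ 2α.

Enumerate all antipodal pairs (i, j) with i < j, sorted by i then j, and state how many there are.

count = 9; pairs: (0,2), (0,3), (0,4), (1,4), (1,5), (1,6), (2,5), (2,6), (3,6)

α = atan 0.65 = 33.02°;  2α = 66.05°
n_0 = (+0.8349, -0.5505)
n_1 = (+0.7664, +0.6424)
n_2 = (-0.3700, +0.9290)
n_3 = (-0.8763, +0.4817)
n_4 = (-0.9844, -0.1758)
n_5 = (-0.6818, -0.7315)
n_6 = (+0.1961, -0.9806)
  (0,1): δ = 106.63°  ·
  (0,2): δ = 34.89°  ✓
  (0,3): δ = 4.60°  ✓
  (0,4): δ = 43.52°  ✓
  (0,5): δ = 80.41°  ·
  (0,6): δ = 134.71°  ·
  (1,2): δ = 108.25°  ·
  (1,3): δ = 68.77°  ·
  (1,4): δ = 29.84°  ✓
  (1,5): δ = 7.05°  ✓
  (1,6): δ = 61.34°  ✓
  (2,3): δ = 140.51°  ·
  (2,4): δ = 101.59°  ·
  (2,5): δ = 64.70°  ✓
  (2,6): δ = 10.40°  ✓
  (3,4): δ = 141.08°  ·
  (3,5): δ = 104.19°  ·
  (3,6): δ = 49.89°  ✓
  (4,5): δ = 143.11°  ·
  (4,6): δ = 88.81°  ·
  (5,6): δ = 125.70°  ·
antipodal pairs: 9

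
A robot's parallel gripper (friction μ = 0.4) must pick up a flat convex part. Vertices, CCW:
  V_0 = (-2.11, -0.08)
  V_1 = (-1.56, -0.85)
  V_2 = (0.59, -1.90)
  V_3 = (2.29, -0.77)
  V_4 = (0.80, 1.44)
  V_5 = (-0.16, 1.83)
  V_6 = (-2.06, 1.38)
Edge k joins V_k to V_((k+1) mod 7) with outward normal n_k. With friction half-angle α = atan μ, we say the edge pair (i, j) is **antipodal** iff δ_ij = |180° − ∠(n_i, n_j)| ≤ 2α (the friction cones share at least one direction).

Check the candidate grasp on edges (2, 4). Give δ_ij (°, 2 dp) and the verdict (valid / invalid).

δ = 55.72°, invalid

α = atan 0.4 = 21.80°;  2α = 43.60°
edge 2: e_2 = (+1.70, +1.13);  n_2 = (+0.5536, -0.8328)
edge 4: e_4 = (-0.96, +0.39);  n_4 = (+0.3764, +0.9265)
∠(n_2, n_4) = 124.28°
δ = |180° − 124.28°| = 55.72°
55.72° > 2α = 43.60°  →  invalid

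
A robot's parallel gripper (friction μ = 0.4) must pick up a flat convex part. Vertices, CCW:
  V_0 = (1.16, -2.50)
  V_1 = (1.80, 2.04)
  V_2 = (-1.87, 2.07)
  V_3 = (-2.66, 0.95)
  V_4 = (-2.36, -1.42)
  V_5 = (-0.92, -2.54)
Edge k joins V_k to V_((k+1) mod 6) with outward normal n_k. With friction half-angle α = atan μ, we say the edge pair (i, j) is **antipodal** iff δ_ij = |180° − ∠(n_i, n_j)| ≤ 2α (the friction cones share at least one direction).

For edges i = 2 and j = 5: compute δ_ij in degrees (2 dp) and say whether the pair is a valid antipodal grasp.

α = atan 0.4 = 21.80°;  2α = 43.60°
edge 2: e_2 = (-0.79, -1.12);  n_2 = (-0.8172, +0.5764)
edge 5: e_5 = (+2.08, +0.04);  n_5 = (+0.0192, -0.9998)
∠(n_2, n_5) = 126.30°
δ = |180° − 126.30°| = 53.70°
53.70° > 2α = 43.60°  →  invalid

δ = 53.70°, invalid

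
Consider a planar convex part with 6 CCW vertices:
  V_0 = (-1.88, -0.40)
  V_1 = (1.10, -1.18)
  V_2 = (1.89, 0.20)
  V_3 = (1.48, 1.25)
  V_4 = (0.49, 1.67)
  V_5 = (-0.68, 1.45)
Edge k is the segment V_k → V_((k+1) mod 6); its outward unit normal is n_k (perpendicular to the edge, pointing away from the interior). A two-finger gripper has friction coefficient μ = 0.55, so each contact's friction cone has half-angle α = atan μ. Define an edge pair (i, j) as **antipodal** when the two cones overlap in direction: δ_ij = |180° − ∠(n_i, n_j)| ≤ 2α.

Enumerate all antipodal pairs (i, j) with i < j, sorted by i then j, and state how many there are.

α = atan 0.55 = 28.81°;  2α = 57.62°
n_0 = (-0.2532, -0.9674)
n_1 = (+0.8679, -0.4968)
n_2 = (+0.9315, +0.3637)
n_3 = (+0.3905, +0.9206)
n_4 = (-0.1848, +0.9828)
n_5 = (-0.8390, +0.5442)
  (0,1): δ = 105.12°  ·
  (0,2): δ = 54.00°  ✓
  (0,3): δ = 8.32°  ✓
  (0,4): δ = 25.32°  ✓
  (0,5): δ = 71.70°  ·
  (1,2): δ = 128.88°  ·
  (1,3): δ = 83.20°  ·
  (1,4): δ = 49.56°  ✓
  (1,5): δ = 3.18°  ✓
  (2,3): δ = 134.32°  ·
  (2,4): δ = 100.68°  ·
  (2,5): δ = 54.30°  ✓
  (3,4): δ = 146.36°  ·
  (3,5): δ = 99.98°  ·
  (4,5): δ = 133.62°  ·
antipodal pairs: 6

count = 6; pairs: (0,2), (0,3), (0,4), (1,4), (1,5), (2,5)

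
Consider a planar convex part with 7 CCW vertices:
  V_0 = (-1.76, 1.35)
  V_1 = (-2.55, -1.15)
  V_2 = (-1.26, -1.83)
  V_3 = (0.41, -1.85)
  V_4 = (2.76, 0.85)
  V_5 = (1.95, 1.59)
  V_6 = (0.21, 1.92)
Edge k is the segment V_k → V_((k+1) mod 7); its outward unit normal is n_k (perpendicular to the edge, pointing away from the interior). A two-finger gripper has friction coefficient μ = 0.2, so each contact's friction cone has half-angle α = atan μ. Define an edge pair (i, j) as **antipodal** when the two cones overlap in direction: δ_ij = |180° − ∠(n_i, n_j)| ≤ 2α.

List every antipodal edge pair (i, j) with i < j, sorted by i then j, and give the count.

α = atan 0.2 = 11.31°;  2α = 22.62°
n_0 = (-0.9535, +0.3013)
n_1 = (-0.4663, -0.8846)
n_2 = (-0.0120, -0.9999)
n_3 = (+0.7543, -0.6565)
n_4 = (+0.6745, +0.7383)
n_5 = (+0.1863, +0.9825)
n_6 = (-0.2779, +0.9606)
  (0,1): δ = 100.26°  ·
  (0,2): δ = 73.15°  ·
  (0,3): δ = 23.50°  ·
  (0,4): δ = 65.12°  ·
  (0,5): δ = 96.80°  ·
  (0,6): δ = 123.67°  ·
  (1,2): δ = 152.89°  ·
  (1,3): δ = 103.24°  ·
  (1,4): δ = 14.62°  ✓
  (1,5): δ = 17.06°  ✓
  (1,6): δ = 43.93°  ·
  (2,3): δ = 130.35°  ·
  (2,4): δ = 41.73°  ·
  (2,5): δ = 10.05°  ✓
  (2,6): δ = 16.82°  ✓
  (3,4): δ = 91.38°  ·
  (3,5): δ = 59.70°  ·
  (3,6): δ = 32.83°  ·
  (4,5): δ = 148.32°  ·
  (4,6): δ = 121.45°  ·
  (5,6): δ = 153.12°  ·
antipodal pairs: 4

count = 4; pairs: (1,4), (1,5), (2,5), (2,6)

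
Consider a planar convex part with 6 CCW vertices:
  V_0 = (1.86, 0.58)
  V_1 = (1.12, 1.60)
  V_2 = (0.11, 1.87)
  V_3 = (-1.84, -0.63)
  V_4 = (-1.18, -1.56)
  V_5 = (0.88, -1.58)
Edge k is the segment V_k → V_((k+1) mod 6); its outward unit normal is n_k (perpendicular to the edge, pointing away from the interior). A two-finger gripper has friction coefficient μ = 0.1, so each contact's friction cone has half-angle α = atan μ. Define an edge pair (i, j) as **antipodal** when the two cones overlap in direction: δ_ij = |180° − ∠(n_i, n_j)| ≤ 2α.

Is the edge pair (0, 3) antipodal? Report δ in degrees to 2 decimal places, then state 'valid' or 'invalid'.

δ = 0.60°, valid

α = atan 0.1 = 5.71°;  2α = 11.42°
edge 0: e_0 = (-0.74, +1.02);  n_0 = (+0.8094, +0.5872)
edge 3: e_3 = (+0.66, -0.93);  n_3 = (-0.8155, -0.5787)
∠(n_0, n_3) = 179.40°
δ = |180° − 179.40°| = 0.60°
0.60° ≤ 2α = 11.42°  →  valid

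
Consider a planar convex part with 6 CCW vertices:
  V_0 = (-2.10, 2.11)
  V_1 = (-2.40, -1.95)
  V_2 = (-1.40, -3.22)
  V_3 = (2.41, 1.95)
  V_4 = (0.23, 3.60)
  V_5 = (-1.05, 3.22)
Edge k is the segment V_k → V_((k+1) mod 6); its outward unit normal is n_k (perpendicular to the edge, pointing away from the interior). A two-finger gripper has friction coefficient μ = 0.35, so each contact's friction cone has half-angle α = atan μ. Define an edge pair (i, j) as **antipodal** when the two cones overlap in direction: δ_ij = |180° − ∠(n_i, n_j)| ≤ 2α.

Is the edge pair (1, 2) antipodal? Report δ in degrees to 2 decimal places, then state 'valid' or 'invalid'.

α = atan 0.35 = 19.29°;  2α = 38.58°
edge 1: e_1 = (+1.00, -1.27);  n_1 = (-0.7857, -0.6186)
edge 2: e_2 = (+3.81, +5.17);  n_2 = (+0.8050, -0.5933)
∠(n_1, n_2) = 105.39°
δ = |180° − 105.39°| = 74.61°
74.61° > 2α = 38.58°  →  invalid

δ = 74.61°, invalid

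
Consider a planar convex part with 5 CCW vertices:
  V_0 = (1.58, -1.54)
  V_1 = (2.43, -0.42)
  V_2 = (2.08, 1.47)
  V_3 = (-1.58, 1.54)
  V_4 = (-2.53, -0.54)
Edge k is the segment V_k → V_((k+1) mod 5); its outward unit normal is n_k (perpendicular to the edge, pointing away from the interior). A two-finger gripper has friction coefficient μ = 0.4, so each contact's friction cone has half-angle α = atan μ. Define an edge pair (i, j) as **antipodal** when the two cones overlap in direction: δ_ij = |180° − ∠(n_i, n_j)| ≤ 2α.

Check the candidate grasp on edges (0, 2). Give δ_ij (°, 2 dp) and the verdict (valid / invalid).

δ = 53.90°, invalid

α = atan 0.4 = 21.80°;  2α = 43.60°
edge 0: e_0 = (+0.85, +1.12);  n_0 = (+0.7966, -0.6045)
edge 2: e_2 = (-3.66, +0.07);  n_2 = (+0.0191, +0.9998)
∠(n_0, n_2) = 126.10°
δ = |180° − 126.10°| = 53.90°
53.90° > 2α = 43.60°  →  invalid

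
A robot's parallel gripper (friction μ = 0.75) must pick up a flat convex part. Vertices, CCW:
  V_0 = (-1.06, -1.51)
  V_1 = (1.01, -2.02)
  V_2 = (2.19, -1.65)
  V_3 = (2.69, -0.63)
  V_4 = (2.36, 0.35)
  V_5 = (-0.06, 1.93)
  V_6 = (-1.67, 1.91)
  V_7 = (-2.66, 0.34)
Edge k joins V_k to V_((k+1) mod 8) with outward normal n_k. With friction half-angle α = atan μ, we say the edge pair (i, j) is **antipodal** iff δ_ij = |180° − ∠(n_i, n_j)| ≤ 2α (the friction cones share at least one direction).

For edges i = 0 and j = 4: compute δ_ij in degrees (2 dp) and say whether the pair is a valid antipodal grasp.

α = atan 0.75 = 36.87°;  2α = 73.74°
edge 0: e_0 = (+2.07, -0.51);  n_0 = (-0.2392, -0.9710)
edge 4: e_4 = (-2.42, +1.58);  n_4 = (+0.5467, +0.8373)
∠(n_0, n_4) = 160.70°
δ = |180° − 160.70°| = 19.30°
19.30° ≤ 2α = 73.74°  →  valid

δ = 19.30°, valid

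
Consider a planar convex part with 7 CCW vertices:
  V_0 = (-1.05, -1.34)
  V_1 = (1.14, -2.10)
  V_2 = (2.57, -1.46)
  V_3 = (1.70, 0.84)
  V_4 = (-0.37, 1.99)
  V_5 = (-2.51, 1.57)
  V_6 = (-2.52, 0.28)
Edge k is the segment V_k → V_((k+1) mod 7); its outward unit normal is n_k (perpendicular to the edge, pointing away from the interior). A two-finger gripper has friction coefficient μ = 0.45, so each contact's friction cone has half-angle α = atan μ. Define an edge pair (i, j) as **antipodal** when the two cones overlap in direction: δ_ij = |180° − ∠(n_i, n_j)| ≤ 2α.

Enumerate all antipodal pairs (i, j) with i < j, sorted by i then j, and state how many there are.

count = 6; pairs: (0,3), (0,4), (1,4), (2,5), (2,6), (3,6)

α = atan 0.45 = 24.23°;  2α = 48.46°
n_0 = (-0.3279, -0.9447)
n_1 = (+0.4085, -0.9128)
n_2 = (+0.9353, +0.3538)
n_3 = (+0.4856, +0.8742)
n_4 = (-0.1926, +0.9813)
n_5 = (-1.0000, +0.0078)
n_6 = (-0.7406, -0.6720)
  (0,1): δ = 136.75°  ·
  (0,2): δ = 50.14°  ·
  (0,3): δ = 9.92°  ✓
  (0,4): δ = 30.24°  ✓
  (0,5): δ = 108.69°  ·
  (0,6): δ = 151.36°  ·
  (1,2): δ = 93.39°  ·
  (1,3): δ = 53.17°  ·
  (1,4): δ = 13.01°  ✓
  (1,5): δ = 65.44°  ·
  (1,6): δ = 108.11°  ·
  (2,3): δ = 139.77°  ·
  (2,4): δ = 99.62°  ·
  (2,5): δ = 21.16°  ✓
  (2,6): δ = 21.50°  ✓
  (3,4): δ = 139.84°  ·
  (3,5): δ = 61.39°  ·
  (3,6): δ = 18.72°  ✓
  (4,5): δ = 101.55°  ·
  (4,6): δ = 58.88°  ·
  (5,6): δ = 137.34°  ·
antipodal pairs: 6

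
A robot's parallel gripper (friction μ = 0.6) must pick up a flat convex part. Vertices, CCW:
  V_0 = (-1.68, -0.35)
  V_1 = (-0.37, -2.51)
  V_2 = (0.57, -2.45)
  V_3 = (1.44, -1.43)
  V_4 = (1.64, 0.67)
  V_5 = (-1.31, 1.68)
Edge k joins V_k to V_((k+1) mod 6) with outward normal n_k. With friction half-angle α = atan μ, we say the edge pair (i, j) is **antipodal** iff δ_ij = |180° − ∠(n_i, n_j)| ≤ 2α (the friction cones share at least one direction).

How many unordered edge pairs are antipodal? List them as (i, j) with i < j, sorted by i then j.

count = 5; pairs: (0,3), (0,4), (1,4), (2,5), (3,5)

α = atan 0.6 = 30.96°;  2α = 61.93°
n_0 = (-0.8550, -0.5186)
n_1 = (+0.0637, -0.9980)
n_2 = (+0.7608, -0.6489)
n_3 = (+0.9955, -0.0948)
n_4 = (+0.3239, +0.9461)
n_5 = (-0.9838, +0.1793)
  (0,1): δ = 117.58°  ·
  (0,2): δ = 71.70°  ·
  (0,3): δ = 36.68°  ✓
  (0,4): δ = 39.86°  ✓
  (0,5): δ = 138.43°  ·
  (1,2): δ = 134.11°  ·
  (1,3): δ = 99.09°  ·
  (1,4): δ = 22.55°  ✓
  (1,5): δ = 76.02°  ·
  (2,3): δ = 144.98°  ·
  (2,4): δ = 68.44°  ·
  (2,5): δ = 30.13°  ✓
  (3,4): δ = 103.46°  ·
  (3,5): δ = 4.89°  ✓
  (4,5): δ = 81.43°  ·
antipodal pairs: 5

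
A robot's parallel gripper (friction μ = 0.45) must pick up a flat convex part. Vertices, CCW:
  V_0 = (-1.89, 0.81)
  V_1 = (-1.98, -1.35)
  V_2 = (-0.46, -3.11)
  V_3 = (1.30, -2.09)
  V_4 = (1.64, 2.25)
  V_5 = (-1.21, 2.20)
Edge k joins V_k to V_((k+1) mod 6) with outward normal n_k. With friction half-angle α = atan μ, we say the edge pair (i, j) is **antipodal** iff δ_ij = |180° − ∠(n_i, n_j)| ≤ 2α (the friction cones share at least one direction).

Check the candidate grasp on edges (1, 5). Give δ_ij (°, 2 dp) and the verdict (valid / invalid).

α = atan 0.45 = 24.23°;  2α = 48.46°
edge 1: e_1 = (+1.52, -1.76);  n_1 = (-0.7568, -0.6536)
edge 5: e_5 = (-0.68, -1.39);  n_5 = (-0.8983, +0.4394)
∠(n_1, n_5) = 66.88°
δ = |180° − 66.88°| = 113.12°
113.12° > 2α = 48.46°  →  invalid

δ = 113.12°, invalid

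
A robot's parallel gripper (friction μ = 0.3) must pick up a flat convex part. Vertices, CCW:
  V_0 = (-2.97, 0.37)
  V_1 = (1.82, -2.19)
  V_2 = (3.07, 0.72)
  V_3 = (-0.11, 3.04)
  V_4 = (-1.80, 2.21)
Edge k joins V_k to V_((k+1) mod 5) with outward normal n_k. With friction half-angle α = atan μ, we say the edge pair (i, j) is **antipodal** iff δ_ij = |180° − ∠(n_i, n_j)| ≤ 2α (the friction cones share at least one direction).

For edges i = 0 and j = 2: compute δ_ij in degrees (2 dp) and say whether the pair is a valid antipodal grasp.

α = atan 0.3 = 16.70°;  2α = 33.40°
edge 0: e_0 = (+4.79, -2.56);  n_0 = (-0.4714, -0.8819)
edge 2: e_2 = (-3.18, +2.32);  n_2 = (+0.5894, +0.8079)
∠(n_0, n_2) = 172.01°
δ = |180° − 172.01°| = 7.99°
7.99° ≤ 2α = 33.40°  →  valid

δ = 7.99°, valid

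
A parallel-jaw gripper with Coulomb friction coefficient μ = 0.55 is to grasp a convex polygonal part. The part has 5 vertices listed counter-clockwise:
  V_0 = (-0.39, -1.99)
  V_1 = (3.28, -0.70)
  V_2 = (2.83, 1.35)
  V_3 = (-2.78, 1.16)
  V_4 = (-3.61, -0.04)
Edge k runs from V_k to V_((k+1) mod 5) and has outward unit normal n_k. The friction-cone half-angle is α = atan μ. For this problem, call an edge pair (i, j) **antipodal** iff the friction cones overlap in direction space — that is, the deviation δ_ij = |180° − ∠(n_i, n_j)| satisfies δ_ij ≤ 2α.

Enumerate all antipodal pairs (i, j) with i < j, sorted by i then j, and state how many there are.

count = 5; pairs: (0,2), (0,3), (1,3), (1,4), (2,4)

α = atan 0.55 = 28.81°;  2α = 57.62°
n_0 = (+0.3316, -0.9434)
n_1 = (+0.9767, +0.2144)
n_2 = (-0.0338, +0.9994)
n_3 = (-0.8224, +0.5689)
n_4 = (-0.5180, -0.8554)
  (0,1): δ = 96.99°  ·
  (0,2): δ = 17.43°  ✓
  (0,3): δ = 35.96°  ✓
  (0,4): δ = 129.43°  ·
  (1,2): δ = 100.44°  ·
  (1,3): δ = 47.05°  ✓
  (1,4): δ = 46.42°  ✓
  (2,3): δ = 126.61°  ·
  (2,4): δ = 33.14°  ✓
  (3,4): δ = 86.53°  ·
antipodal pairs: 5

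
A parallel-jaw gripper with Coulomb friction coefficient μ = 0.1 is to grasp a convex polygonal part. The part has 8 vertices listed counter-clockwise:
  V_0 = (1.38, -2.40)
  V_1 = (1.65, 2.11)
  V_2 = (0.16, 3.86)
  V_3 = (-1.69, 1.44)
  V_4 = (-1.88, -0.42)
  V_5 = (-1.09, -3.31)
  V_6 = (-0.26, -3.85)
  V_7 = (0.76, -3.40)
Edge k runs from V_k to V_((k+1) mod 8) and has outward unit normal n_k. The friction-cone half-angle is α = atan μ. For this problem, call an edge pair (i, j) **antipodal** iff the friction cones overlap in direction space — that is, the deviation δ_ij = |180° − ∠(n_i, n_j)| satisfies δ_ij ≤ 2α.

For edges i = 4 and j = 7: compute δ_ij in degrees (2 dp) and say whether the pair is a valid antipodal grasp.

α = atan 0.1 = 5.71°;  2α = 11.42°
edge 4: e_4 = (+0.79, -2.89);  n_4 = (-0.9646, -0.2637)
edge 7: e_7 = (+0.62, +1.00);  n_7 = (+0.8499, -0.5269)
∠(n_4, n_7) = 132.91°
δ = |180° − 132.91°| = 47.09°
47.09° > 2α = 11.42°  →  invalid

δ = 47.09°, invalid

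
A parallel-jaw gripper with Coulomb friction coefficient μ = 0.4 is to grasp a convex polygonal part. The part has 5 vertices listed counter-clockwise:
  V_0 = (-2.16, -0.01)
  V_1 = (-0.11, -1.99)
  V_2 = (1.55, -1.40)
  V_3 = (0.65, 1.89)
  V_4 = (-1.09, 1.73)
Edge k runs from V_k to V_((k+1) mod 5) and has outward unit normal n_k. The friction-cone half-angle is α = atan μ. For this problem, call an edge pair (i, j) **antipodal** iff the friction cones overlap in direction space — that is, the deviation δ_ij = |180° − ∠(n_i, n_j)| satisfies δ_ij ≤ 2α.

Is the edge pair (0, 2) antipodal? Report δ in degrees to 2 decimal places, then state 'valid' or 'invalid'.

δ = 30.70°, valid

α = atan 0.4 = 21.80°;  2α = 43.60°
edge 0: e_0 = (+2.05, -1.98);  n_0 = (-0.6947, -0.7193)
edge 2: e_2 = (-0.90, +3.29);  n_2 = (+0.9646, +0.2639)
∠(n_0, n_2) = 149.30°
δ = |180° − 149.30°| = 30.70°
30.70° ≤ 2α = 43.60°  →  valid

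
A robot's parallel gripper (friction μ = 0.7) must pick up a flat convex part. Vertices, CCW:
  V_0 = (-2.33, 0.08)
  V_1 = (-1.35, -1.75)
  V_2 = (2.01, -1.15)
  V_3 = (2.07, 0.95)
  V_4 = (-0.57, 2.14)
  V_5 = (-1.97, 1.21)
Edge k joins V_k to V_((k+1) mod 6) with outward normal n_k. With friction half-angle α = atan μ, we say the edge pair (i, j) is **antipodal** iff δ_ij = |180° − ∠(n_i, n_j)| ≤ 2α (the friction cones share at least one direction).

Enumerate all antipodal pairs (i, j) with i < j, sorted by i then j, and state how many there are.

count = 7; pairs: (0,2), (0,3), (1,3), (1,4), (1,5), (2,4), (2,5)

α = atan 0.7 = 34.99°;  2α = 69.98°
n_0 = (-0.8816, -0.4721)
n_1 = (+0.1758, -0.9844)
n_2 = (+0.9996, -0.0286)
n_3 = (+0.4109, +0.9117)
n_4 = (-0.5533, +0.8330)
n_5 = (-0.9528, +0.3036)
  (0,1): δ = 108.05°  ·
  (0,2): δ = 29.81°  ✓
  (0,3): δ = 37.57°  ✓
  (0,4): δ = 95.43°  ·
  (0,5): δ = 134.16°  ·
  (1,2): δ = 101.76°  ·
  (1,3): δ = 34.39°  ✓
  (1,4): δ = 23.47°  ✓
  (1,5): δ = 62.20°  ✓
  (2,3): δ = 112.63°  ·
  (2,4): δ = 54.77°  ✓
  (2,5): δ = 16.03°  ✓
  (3,4): δ = 122.14°  ·
  (3,5): δ = 83.41°  ·
  (4,5): δ = 141.27°  ·
antipodal pairs: 7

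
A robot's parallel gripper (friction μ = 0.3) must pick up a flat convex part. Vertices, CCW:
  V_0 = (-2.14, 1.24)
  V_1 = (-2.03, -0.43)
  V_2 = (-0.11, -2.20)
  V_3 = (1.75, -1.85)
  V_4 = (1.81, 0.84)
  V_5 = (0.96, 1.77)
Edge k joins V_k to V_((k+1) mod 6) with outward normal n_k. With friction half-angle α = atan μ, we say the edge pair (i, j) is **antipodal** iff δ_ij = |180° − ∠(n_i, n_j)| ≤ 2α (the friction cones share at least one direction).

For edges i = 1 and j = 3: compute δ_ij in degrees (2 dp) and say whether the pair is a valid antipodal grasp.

α = atan 0.3 = 16.70°;  2α = 33.40°
edge 1: e_1 = (+1.92, -1.77);  n_1 = (-0.6778, -0.7352)
edge 3: e_3 = (+0.06, +2.69);  n_3 = (+0.9998, -0.0223)
∠(n_1, n_3) = 131.39°
δ = |180° − 131.39°| = 48.61°
48.61° > 2α = 33.40°  →  invalid

δ = 48.61°, invalid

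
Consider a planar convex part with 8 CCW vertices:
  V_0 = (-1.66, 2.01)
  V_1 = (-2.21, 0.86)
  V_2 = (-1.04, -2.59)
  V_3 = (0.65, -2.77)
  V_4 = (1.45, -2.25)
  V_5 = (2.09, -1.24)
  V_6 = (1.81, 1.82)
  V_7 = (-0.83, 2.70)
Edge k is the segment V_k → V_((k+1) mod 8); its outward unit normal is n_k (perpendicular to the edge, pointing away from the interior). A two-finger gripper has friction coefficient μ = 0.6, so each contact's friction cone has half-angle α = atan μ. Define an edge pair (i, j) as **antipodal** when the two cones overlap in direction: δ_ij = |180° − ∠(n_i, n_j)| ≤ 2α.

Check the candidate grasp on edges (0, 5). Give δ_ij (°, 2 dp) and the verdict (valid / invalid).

δ = 30.79°, valid

α = atan 0.6 = 30.96°;  2α = 61.93°
edge 0: e_0 = (-0.55, -1.15);  n_0 = (-0.9021, +0.4315)
edge 5: e_5 = (-0.28, +3.06);  n_5 = (+0.9958, +0.0911)
∠(n_0, n_5) = 149.21°
δ = |180° − 149.21°| = 30.79°
30.79° ≤ 2α = 61.93°  →  valid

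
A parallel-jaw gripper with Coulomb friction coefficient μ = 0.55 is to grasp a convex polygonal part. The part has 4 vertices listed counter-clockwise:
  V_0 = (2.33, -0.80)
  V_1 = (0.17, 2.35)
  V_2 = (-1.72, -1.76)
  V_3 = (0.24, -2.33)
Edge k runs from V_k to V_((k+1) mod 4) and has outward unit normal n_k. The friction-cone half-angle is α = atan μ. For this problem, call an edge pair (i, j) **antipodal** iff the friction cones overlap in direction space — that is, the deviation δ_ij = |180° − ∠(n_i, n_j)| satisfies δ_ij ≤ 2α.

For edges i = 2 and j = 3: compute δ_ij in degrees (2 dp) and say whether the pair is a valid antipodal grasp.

α = atan 0.55 = 28.81°;  2α = 57.62°
edge 2: e_2 = (+1.96, -0.57);  n_2 = (-0.2792, -0.9602)
edge 3: e_3 = (+2.09, +1.53);  n_3 = (+0.5907, -0.8069)
∠(n_2, n_3) = 52.42°
δ = |180° − 52.42°| = 127.58°
127.58° > 2α = 57.62°  →  invalid

δ = 127.58°, invalid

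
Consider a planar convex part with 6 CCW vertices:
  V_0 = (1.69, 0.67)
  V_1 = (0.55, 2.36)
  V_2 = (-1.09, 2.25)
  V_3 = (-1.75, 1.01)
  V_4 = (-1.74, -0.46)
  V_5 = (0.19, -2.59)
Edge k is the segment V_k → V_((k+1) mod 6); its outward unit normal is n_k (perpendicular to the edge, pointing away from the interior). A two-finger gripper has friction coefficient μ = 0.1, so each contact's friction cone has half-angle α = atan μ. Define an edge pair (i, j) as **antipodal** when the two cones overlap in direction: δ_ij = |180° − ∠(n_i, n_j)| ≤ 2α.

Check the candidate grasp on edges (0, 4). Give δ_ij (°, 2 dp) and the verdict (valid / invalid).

δ = 8.18°, valid

α = atan 0.1 = 5.71°;  2α = 11.42°
edge 0: e_0 = (-1.14, +1.69);  n_0 = (+0.8290, +0.5592)
edge 4: e_4 = (+1.93, -2.13);  n_4 = (-0.7410, -0.6715)
∠(n_0, n_4) = 171.82°
δ = |180° − 171.82°| = 8.18°
8.18° ≤ 2α = 11.42°  →  valid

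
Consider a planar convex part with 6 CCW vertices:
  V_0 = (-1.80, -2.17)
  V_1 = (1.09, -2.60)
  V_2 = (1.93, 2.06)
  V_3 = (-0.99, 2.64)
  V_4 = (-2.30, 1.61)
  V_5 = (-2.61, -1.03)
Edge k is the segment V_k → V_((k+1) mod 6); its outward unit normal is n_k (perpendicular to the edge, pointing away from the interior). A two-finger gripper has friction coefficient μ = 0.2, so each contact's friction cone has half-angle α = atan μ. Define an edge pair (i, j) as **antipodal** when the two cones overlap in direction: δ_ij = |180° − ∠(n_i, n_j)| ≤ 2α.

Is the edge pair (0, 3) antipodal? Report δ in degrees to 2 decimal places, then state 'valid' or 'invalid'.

δ = 46.64°, invalid

α = atan 0.2 = 11.31°;  2α = 22.62°
edge 0: e_0 = (+2.89, -0.43);  n_0 = (-0.1472, -0.9891)
edge 3: e_3 = (-1.31, -1.03);  n_3 = (-0.6181, +0.7861)
∠(n_0, n_3) = 133.36°
δ = |180° − 133.36°| = 46.64°
46.64° > 2α = 22.62°  →  invalid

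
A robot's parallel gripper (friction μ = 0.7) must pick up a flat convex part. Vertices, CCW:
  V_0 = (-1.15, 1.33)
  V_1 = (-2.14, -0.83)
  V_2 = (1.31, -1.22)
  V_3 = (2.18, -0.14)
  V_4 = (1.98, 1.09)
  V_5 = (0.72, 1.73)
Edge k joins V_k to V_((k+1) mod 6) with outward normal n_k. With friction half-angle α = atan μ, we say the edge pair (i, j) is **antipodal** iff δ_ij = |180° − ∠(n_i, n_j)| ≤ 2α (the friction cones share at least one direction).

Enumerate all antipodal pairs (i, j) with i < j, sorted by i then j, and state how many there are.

α = atan 0.7 = 34.99°;  2α = 69.98°
n_0 = (-0.9091, +0.4167)
n_1 = (-0.1123, -0.9937)
n_2 = (+0.7788, -0.6273)
n_3 = (+0.9870, +0.1605)
n_4 = (+0.4529, +0.8916)
n_5 = (-0.2092, +0.9779)
  (0,1): δ = 71.83°  ·
  (0,2): δ = 14.23°  ✓
  (0,3): δ = 33.86°  ✓
  (0,4): δ = 87.70°  ·
  (0,5): δ = 126.70°  ·
  (1,2): δ = 122.40°  ·
  (1,3): δ = 74.31°  ·
  (1,4): δ = 20.48°  ✓
  (1,5): δ = 18.52°  ✓
  (2,3): δ = 131.91°  ·
  (2,4): δ = 78.07°  ·
  (2,5): δ = 39.07°  ✓
  (3,4): δ = 126.16°  ·
  (3,5): δ = 87.16°  ·
  (4,5): δ = 141.00°  ·
antipodal pairs: 5

count = 5; pairs: (0,2), (0,3), (1,4), (1,5), (2,5)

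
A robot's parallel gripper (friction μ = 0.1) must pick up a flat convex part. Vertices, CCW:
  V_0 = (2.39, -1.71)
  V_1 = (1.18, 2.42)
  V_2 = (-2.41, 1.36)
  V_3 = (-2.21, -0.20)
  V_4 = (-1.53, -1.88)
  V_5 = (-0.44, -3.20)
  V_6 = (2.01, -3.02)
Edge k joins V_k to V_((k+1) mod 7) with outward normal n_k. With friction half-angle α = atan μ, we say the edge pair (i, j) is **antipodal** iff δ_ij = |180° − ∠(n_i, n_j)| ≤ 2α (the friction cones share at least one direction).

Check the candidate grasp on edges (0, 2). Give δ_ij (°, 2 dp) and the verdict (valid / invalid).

α = atan 0.1 = 5.71°;  2α = 11.42°
edge 0: e_0 = (-1.21, +4.13);  n_0 = (+0.9597, +0.2812)
edge 2: e_2 = (+0.20, -1.56);  n_2 = (-0.9919, -0.1272)
∠(n_0, n_2) = 170.98°
δ = |180° − 170.98°| = 9.02°
9.02° ≤ 2α = 11.42°  →  valid

δ = 9.02°, valid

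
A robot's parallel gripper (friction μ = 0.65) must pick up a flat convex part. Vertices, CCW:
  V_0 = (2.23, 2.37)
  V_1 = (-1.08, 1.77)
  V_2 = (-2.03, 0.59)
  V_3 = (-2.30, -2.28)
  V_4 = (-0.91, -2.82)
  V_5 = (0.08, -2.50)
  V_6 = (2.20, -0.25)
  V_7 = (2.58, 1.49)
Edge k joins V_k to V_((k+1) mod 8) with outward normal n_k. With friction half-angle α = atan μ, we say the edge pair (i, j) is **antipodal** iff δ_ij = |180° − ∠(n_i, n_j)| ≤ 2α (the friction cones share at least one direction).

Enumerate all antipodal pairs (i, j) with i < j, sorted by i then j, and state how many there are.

α = atan 0.65 = 33.02°;  2α = 66.05°
n_0 = (-0.1784, +0.9840)
n_1 = (-0.7789, +0.6271)
n_2 = (-0.9956, +0.0937)
n_3 = (-0.3621, -0.9321)
n_4 = (+0.3076, -0.9515)
n_5 = (+0.7278, -0.6858)
n_6 = (+0.9770, -0.2134)
n_7 = (+0.9292, +0.3696)
  (0,1): δ = 139.11°  ·
  (0,2): δ = 105.65°  ·
  (0,3): δ = 31.50°  ✓
  (0,4): δ = 7.64°  ✓
  (0,5): δ = 36.43°  ✓
  (0,6): δ = 67.41°  ·
  (0,7): δ = 101.41°  ·
  (1,2): δ = 146.54°  ·
  (1,3): δ = 72.39°  ·
  (1,4): δ = 33.25°  ✓
  (1,5): δ = 4.46°  ✓
  (1,6): δ = 26.52°  ✓
  (1,7): δ = 60.53°  ✓
  (2,3): δ = 105.86°  ·
  (2,4): δ = 66.71°  ·
  (2,5): δ = 37.92°  ✓
  (2,6): δ = 6.95°  ✓
  (2,7): δ = 27.06°  ✓
  (3,4): δ = 140.86°  ·
  (3,5): δ = 112.07°  ·
  (3,6): δ = 81.09°  ·
  (3,7): δ = 47.08°  ✓
  (4,5): δ = 151.21°  ·
  (4,6): δ = 120.23°  ·
  (4,7): δ = 86.22°  ·
  (5,6): δ = 149.02°  ·
  (5,7): δ = 115.01°  ·
  (6,7): δ = 145.99°  ·
antipodal pairs: 11

count = 11; pairs: (0,3), (0,4), (0,5), (1,4), (1,5), (1,6), (1,7), (2,5), (2,6), (2,7), (3,7)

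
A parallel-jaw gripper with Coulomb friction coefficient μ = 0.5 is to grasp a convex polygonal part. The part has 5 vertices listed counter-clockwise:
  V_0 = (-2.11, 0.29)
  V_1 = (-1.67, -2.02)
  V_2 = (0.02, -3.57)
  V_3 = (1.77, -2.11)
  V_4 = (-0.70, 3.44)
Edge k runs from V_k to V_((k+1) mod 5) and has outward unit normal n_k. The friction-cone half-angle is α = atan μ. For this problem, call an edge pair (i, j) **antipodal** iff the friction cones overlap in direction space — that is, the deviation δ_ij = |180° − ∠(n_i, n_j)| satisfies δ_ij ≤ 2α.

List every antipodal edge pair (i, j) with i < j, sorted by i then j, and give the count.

α = atan 0.5 = 26.57°;  2α = 53.13°
n_0 = (-0.9823, -0.1871)
n_1 = (-0.6759, -0.7370)
n_2 = (+0.6406, -0.7679)
n_3 = (+0.9136, +0.4066)
n_4 = (-0.9127, +0.4086)
  (0,1): δ = 143.31°  ·
  (0,2): δ = 60.95°  ·
  (0,3): δ = 13.21°  ✓
  (0,4): δ = 145.10°  ·
  (1,2): δ = 97.64°  ·
  (1,3): δ = 23.48°  ✓
  (1,4): δ = 108.41°  ·
  (2,3): δ = 105.85°  ·
  (2,4): δ = 26.05°  ✓
  (3,4): δ = 48.11°  ✓
antipodal pairs: 4

count = 4; pairs: (0,3), (1,3), (2,4), (3,4)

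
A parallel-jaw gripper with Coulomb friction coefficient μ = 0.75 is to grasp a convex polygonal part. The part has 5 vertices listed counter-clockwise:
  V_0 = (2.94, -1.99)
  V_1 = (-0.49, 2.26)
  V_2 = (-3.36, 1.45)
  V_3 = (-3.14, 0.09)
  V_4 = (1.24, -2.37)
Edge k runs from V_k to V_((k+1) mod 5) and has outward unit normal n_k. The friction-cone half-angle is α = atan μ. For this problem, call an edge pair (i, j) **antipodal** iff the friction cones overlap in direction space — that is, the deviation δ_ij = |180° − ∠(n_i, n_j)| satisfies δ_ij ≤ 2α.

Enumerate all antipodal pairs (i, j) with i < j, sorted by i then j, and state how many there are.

count = 5; pairs: (0,2), (0,3), (0,4), (1,3), (1,4)

α = atan 0.75 = 36.87°;  2α = 73.74°
n_0 = (+0.7782, +0.6280)
n_1 = (-0.2716, +0.9624)
n_2 = (-0.9872, -0.1597)
n_3 = (-0.4897, -0.8719)
n_4 = (+0.2181, -0.9759)
  (0,1): δ = 113.14°  ·
  (0,2): δ = 29.72°  ✓
  (0,3): δ = 21.77°  ✓
  (0,4): δ = 63.69°  ✓
  (1,2): δ = 96.57°  ·
  (1,3): δ = 45.08°  ✓
  (1,4): δ = 3.16°  ✓
  (2,3): δ = 128.51°  ·
  (2,4): δ = 86.59°  ·
  (3,4): δ = 138.08°  ·
antipodal pairs: 5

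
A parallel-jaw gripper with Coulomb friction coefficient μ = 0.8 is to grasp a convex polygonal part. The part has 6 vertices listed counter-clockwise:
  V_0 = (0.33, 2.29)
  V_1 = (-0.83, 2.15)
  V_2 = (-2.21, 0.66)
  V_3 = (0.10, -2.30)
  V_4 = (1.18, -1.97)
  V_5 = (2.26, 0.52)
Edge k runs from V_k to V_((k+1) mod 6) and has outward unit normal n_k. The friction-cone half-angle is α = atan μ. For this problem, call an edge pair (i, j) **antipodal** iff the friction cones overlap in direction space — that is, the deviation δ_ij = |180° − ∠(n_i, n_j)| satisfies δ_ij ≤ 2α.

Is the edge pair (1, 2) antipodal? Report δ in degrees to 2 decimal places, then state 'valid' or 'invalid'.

δ = 99.23°, invalid

α = atan 0.8 = 38.66°;  2α = 77.32°
edge 1: e_1 = (-1.38, -1.49);  n_1 = (-0.7337, +0.6795)
edge 2: e_2 = (+2.31, -2.96);  n_2 = (-0.7883, -0.6152)
∠(n_1, n_2) = 80.77°
δ = |180° − 80.77°| = 99.23°
99.23° > 2α = 77.32°  →  invalid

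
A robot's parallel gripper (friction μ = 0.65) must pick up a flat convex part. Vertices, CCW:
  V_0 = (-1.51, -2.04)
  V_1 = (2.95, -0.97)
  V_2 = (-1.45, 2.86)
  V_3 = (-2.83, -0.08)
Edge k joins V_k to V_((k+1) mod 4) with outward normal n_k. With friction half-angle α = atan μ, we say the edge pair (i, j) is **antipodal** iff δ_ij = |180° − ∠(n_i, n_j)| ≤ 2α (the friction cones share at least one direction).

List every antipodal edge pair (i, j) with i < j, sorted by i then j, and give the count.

count = 3; pairs: (0,1), (0,2), (1,3)

α = atan 0.65 = 33.02°;  2α = 66.05°
n_0 = (+0.2333, -0.9724)
n_1 = (+0.6566, +0.7543)
n_2 = (-0.9052, +0.4249)
n_3 = (-0.8294, -0.5586)
  (0,1): δ = 54.53°  ✓
  (0,2): δ = 51.36°  ✓
  (0,3): δ = 110.47°  ·
  (1,2): δ = 74.11°  ·
  (1,3): δ = 15.00°  ✓
  (2,3): δ = 120.90°  ·
antipodal pairs: 3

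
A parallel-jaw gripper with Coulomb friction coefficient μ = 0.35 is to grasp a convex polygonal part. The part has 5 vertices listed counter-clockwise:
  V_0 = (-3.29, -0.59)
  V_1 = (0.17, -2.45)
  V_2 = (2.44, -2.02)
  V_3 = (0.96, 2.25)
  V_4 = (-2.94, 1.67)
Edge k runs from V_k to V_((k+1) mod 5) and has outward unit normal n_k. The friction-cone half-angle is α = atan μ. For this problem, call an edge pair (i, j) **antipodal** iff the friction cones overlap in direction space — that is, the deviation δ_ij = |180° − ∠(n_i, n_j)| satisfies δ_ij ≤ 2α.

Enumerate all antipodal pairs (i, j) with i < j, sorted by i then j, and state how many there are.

count = 3; pairs: (0,3), (1,3), (2,4)

α = atan 0.35 = 19.29°;  2α = 38.58°
n_0 = (-0.4735, -0.8808)
n_1 = (+0.1861, -0.9825)
n_2 = (+0.9449, +0.3275)
n_3 = (-0.1471, +0.9891)
n_4 = (-0.9882, +0.1530)
  (0,1): δ = 141.01°  ·
  (0,2): δ = 42.62°  ·
  (0,3): δ = 36.72°  ✓
  (0,4): δ = 109.46°  ·
  (1,2): δ = 81.61°  ·
  (1,3): δ = 2.27°  ✓
  (1,4): δ = 70.47°  ·
  (2,3): δ = 100.66°  ·
  (2,4): δ = 27.92°  ✓
  (3,4): δ = 107.26°  ·
antipodal pairs: 3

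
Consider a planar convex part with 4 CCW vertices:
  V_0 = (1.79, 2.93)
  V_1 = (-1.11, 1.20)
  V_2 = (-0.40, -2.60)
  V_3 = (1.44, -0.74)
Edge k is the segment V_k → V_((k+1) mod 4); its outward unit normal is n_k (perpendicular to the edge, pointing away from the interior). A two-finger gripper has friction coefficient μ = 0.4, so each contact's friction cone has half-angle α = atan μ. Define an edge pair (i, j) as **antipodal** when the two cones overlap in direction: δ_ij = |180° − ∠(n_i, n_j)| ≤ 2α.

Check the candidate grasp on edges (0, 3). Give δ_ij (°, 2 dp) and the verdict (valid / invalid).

δ = 53.73°, invalid

α = atan 0.4 = 21.80°;  2α = 43.60°
edge 0: e_0 = (-2.90, -1.73);  n_0 = (-0.5123, +0.8588)
edge 3: e_3 = (+0.35, +3.67);  n_3 = (+0.9955, -0.0949)
∠(n_0, n_3) = 126.27°
δ = |180° − 126.27°| = 53.73°
53.73° > 2α = 43.60°  →  invalid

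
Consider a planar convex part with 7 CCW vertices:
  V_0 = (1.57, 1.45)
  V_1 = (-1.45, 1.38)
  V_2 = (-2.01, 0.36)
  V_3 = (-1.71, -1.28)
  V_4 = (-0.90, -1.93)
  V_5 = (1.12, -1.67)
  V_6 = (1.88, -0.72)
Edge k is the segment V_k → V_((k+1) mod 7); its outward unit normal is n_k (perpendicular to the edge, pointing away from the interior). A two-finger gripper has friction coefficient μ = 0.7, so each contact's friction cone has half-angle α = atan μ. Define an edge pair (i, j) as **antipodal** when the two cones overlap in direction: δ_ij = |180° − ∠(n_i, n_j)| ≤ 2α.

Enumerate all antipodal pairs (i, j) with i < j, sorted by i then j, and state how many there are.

count = 9; pairs: (0,3), (0,4), (0,5), (1,4), (1,5), (1,6), (2,5), (2,6), (3,6)

α = atan 0.7 = 34.99°;  2α = 69.98°
n_0 = (-0.0232, +0.9997)
n_1 = (-0.8766, +0.4813)
n_2 = (-0.9837, -0.1799)
n_3 = (-0.6259, -0.7799)
n_4 = (+0.1277, -0.9918)
n_5 = (+0.7809, -0.6247)
n_6 = (+0.9899, +0.1414)
  (0,1): δ = 120.10°  ·
  (0,2): δ = 80.96°  ·
  (0,3): δ = 40.07°  ✓
  (0,4): δ = 6.01°  ✓
  (0,5): δ = 50.01°  ✓
  (0,6): δ = 96.80°  ·
  (1,2): δ = 140.87°  ·
  (1,3): δ = 99.98°  ·
  (1,4): δ = 53.90°  ✓
  (1,5): δ = 9.89°  ✓
  (1,6): δ = 36.90°  ✓
  (2,3): δ = 139.11°  ·
  (2,4): δ = 93.03°  ·
  (2,5): δ = 49.03°  ✓
  (2,6): δ = 2.24°  ✓
  (3,4): δ = 133.92°  ·
  (3,5): δ = 89.91°  ·
  (3,6): δ = 43.12°  ✓
  (4,5): δ = 135.99°  ·
  (4,6): δ = 89.20°  ·
  (5,6): δ = 133.21°  ·
antipodal pairs: 9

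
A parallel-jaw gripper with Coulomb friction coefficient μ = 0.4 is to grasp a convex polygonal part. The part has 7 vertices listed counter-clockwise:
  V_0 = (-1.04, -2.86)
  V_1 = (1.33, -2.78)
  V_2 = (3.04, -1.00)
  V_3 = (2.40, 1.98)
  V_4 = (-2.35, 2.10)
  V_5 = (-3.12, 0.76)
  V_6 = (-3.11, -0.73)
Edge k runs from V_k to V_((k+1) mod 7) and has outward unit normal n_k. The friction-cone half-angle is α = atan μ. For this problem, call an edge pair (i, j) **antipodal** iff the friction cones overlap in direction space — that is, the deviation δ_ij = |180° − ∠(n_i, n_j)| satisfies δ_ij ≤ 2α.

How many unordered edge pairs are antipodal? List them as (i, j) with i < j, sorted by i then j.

count = 5; pairs: (0,3), (1,4), (2,4), (2,5), (2,6)

α = atan 0.4 = 21.80°;  2α = 43.60°
n_0 = (+0.0337, -0.9994)
n_1 = (+0.7211, -0.6928)
n_2 = (+0.9777, +0.2100)
n_3 = (+0.0253, +0.9997)
n_4 = (-0.8670, +0.4982)
n_5 = (-1.0000, -0.0067)
n_6 = (-0.7171, -0.6969)
  (0,1): δ = 135.78°  ·
  (0,2): δ = 79.81°  ·
  (0,3): δ = 3.38°  ✓
  (0,4): δ = 58.18°  ·
  (0,5): δ = 88.45°  ·
  (0,6): δ = 132.25°  ·
  (1,2): δ = 124.03°  ·
  (1,3): δ = 47.60°  ·
  (1,4): δ = 13.97°  ✓
  (1,5): δ = 44.24°  ·
  (1,6): δ = 88.03°  ·
  (2,3): δ = 103.57°  ·
  (2,4): δ = 42.00°  ✓
  (2,5): δ = 11.74°  ✓
  (2,6): δ = 32.06°  ✓
  (3,4): δ = 118.44°  ·
  (3,5): δ = 88.17°  ·
  (3,6): δ = 44.37°  ·
  (4,5): δ = 149.73°  ·
  (4,6): δ = 105.94°  ·
  (5,6): δ = 136.20°  ·
antipodal pairs: 5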